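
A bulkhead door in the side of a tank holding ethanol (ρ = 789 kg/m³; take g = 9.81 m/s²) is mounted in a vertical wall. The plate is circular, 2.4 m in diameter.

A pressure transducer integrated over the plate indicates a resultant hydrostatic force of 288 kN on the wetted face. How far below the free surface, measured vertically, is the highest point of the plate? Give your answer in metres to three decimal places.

d_top ≈ 7.025 m

γ = ρg = 789 × 9.81 / 1000 = 7.74009 kN/m³.
A = π(1.2)² = 4.52389 m².
From F = γ·h_c·A, the centroid depth is h_c = 288/(7.74009 × 4.52389) = 8.22497 m.
The centroid is at the centre, 1.2 m below the top of the plate, so the highest point sits at h_top = 8.22497 − 1.2 = 7.02497 m below the surface.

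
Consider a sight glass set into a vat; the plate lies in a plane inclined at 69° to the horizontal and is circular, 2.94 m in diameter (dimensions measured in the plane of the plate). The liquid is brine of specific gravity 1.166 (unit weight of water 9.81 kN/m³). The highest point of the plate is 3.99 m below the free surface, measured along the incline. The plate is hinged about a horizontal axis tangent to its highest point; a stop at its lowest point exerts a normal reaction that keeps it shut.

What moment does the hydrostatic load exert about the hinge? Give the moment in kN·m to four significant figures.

γ = 1.166 × 9.81 = 11.43846 kN/m³.
Let θ = 69° be the plate's angle to the horizontal; measure y along the incline from where the plane meets the free surface. Vertical depth h = y·sinθ with sinθ = 0.933580.
The centroid is at the centre, 1.47 m below the top of the plate, so y_c = 3.99 + 1.47 = 5.46 m and h_c = 5.46 × 0.933580 = 5.09735 m.
A = π(1.47)² = 6.78867 m².
Resultant F = γ·h_c·A = 11.43846 × 5.09735 × 6.78867 = 395.819 kN.
I_c = πr⁴/4 = π × 1.47⁴/4 = 3.66741 m⁴.
Centre of pressure: y_p = y_c + I_c/(y_c·A) = 5.46 + 3.66741/(5.46 × 6.78867) = 5.46 + 0.0989423 = 5.55894 m along the plane.
The resultant acts 1.47 + 0.0989423 = 1.56894 m (along the plate) below the hinge at the top edge, so the moment about the hinge is M = F × 1.56894 = 395.819 × 1.56894 = 621.016 kN·m.

M ≈ 621.0 kN·m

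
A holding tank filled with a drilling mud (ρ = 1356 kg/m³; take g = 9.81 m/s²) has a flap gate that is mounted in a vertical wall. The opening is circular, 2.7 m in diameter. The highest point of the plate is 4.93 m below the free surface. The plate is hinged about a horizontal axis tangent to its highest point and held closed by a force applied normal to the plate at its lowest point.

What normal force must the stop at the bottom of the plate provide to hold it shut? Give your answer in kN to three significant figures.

γ = ρg = 1356 × 9.81 / 1000 = 13.30236 kN/m³.
The centroid is at the centre, 1.35 m below the top of the plate, so the centroid depth is h_c = 4.93 + 1.35 = 6.28 m.
A = π(1.35)² = 5.72555 m².
Resultant F = γ·h_c·A = 13.30236 × 6.28 × 5.72555 = 478.306 kN.
I_c = πr⁴/4 = π × 1.35⁴/4 = 2.6087 m⁴.
Centre of pressure: y_p = y_c + I_c/(y_c·A) = 6.28 + 2.6087/(6.28 × 5.72555) = 6.28 + 0.0725516 = 6.35255 m along the plane.
The resultant acts 1.35 + 0.0725516 = 1.42255 m (along the plate) below the hinge at the top edge, so the moment about the hinge is M = F × 1.42255 = 478.306 × 1.42255 = 680.414 kN·m.
A normal force at the bottom, 2.7 m from the hinge, must supply this moment: P = 680.414/2.7 = 252.005 kN.

P ≈ 252 kN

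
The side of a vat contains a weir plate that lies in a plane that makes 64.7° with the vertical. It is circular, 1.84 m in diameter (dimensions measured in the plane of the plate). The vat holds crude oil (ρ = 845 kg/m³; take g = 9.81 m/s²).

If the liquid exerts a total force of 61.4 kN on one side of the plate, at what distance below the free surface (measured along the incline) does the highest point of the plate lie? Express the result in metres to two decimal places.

y_top ≈ 5.60 m

γ = ρg = 845 × 9.81 / 1000 = 8.28945 kN/m³.
A = π(0.92)² = 2.65904 m².
From F = γ·h_c·A, the centroid depth is h_c = 61.4/(8.28945 × 2.65904) = 2.78559 m.
The plate makes 64.7° with the vertical, i.e. θ = 90° − 64.7° = 25.3° to the horizontal. Measuring y along the incline from the free-surface line, vertical depth h = y·sinθ with sinθ = 0.427358.
Along the incline, y_c = h_c/sinθ = 2.78559/0.427358 = 6.51817 m.
The centroid is at the centre, 0.92 m below the top of the plate, so the highest point sits at y_top = 6.51817 − 0.92 = 5.59817 m along the incline.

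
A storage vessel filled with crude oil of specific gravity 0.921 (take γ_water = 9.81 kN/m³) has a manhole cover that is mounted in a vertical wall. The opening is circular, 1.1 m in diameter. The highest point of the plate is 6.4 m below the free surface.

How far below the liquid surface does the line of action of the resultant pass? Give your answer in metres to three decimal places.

h_p = 6.961 m

γ = 0.921 × 9.81 = 9.03501 kN/m³.
The centroid is at the centre, 0.55 m below the top of the plate, so the centroid depth is h_c = 6.4 + 0.55 = 6.95 m.
A = π(0.55)² = 0.950332 m².
Resultant F = γ·h_c·A = 9.03501 × 6.95 × 0.950332 = 59.6745 kN.
I_c = πr⁴/4 = π × 0.55⁴/4 = 0.0718688 m⁴.
Centre of pressure: y_p = y_c + I_c/(y_c·A) = 6.95 + 0.0718688/(6.95 × 0.950332) = 6.95 + 0.0108813 = 6.96088 m along the plane.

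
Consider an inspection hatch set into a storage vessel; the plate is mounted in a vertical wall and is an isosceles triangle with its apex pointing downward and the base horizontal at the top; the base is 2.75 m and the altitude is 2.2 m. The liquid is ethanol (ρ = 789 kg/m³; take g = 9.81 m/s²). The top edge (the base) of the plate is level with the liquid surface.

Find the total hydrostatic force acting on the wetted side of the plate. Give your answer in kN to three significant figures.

F ≈ 17.2 kN

γ = ρg = 789 × 9.81 / 1000 = 7.74009 kN/m³.
With the apex down, the centroid sits h/3 = 2.2/3 = 0.733333 m below the base (the top edge), so the centroid depth is h_c = 0.733333 m.
A = ½ × 2.75 × 2.2 = 3.025 m².
Resultant F = γ·h_c·A = 7.74009 × 0.733333 × 3.025 = 17.1701 kN.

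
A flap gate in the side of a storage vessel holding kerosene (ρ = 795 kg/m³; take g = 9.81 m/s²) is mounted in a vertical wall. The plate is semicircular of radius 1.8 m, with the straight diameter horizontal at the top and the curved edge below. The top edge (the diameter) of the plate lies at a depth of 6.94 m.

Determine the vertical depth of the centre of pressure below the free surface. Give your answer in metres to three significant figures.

h_p = 7.73 m

γ = ρg = 795 × 9.81 / 1000 = 7.79895 kN/m³.
The centroid of a semicircle lies 4r/(3π) = 0.763944 m from the diameter, here below the top edge, so the centroid depth is h_c = 6.94 + 0.763944 = 7.70394 m.
A = πr²/2 = π × 1.8²/2 = 5.08938 m².
Resultant F = γ·h_c·A = 7.79895 × 7.70394 × 5.08938 = 305.783 kN.
I_c = (π/8 − 8/(9π))·r⁴ = 0.109757 × 1.8⁴ = 1.15219 m⁴.
Centre of pressure: y_p = y_c + I_c/(y_c·A) = 7.70394 + 1.15219/(7.70394 × 5.08938) = 7.70394 + 0.0293864 = 7.73333 m along the plane.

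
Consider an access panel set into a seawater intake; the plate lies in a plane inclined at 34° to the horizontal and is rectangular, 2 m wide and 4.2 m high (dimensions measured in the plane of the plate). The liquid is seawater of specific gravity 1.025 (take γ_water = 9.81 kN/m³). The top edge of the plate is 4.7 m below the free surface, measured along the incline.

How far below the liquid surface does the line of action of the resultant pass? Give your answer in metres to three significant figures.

h_p = 3.92 m

γ = 1.025 × 9.81 = 10.05525 kN/m³.
Let θ = 34° be the plate's angle to the horizontal; measure y along the incline from where the plane meets the free surface. Vertical depth h = y·sinθ with sinθ = 0.559193.
The centroid lies 4.2/2 = 2.1 m below the top edge, so y_c = 4.7 + 2.1 = 6.8 m and h_c = 6.8 × 0.559193 = 3.80251 m.
A = 2 × 4.2 = 8.4 m².
Resultant F = γ·h_c·A = 10.05525 × 3.80251 × 8.4 = 321.176 kN.
I_c = b·h³/12 = 2 × 4.2³/12 = 12.348 m⁴.
Centre of pressure: y_p = y_c + I_c/(y_c·A) = 6.8 + 12.348/(6.8 × 8.4) = 6.8 + 0.216176 = 7.01618 m along the plane.
Vertically, h_p = y_p·sinθ = 7.01618 × 0.559193 = 3.9234 m.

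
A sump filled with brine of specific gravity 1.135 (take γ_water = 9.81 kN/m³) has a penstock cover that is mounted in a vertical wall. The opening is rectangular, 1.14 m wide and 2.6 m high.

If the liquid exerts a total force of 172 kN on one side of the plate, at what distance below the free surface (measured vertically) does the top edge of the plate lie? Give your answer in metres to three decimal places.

d_top ≈ 3.912 m

γ = 1.135 × 9.81 = 11.13435 kN/m³.
A = 1.14 × 2.6 = 2.964 m².
From F = γ·h_c·A, the centroid depth is h_c = 172/(11.13435 × 2.964) = 5.21177 m.
The centroid lies 2.6/2 = 1.3 m below the top edge, so the top edge sits at h_top = 5.21177 − 1.3 = 3.91177 m below the surface.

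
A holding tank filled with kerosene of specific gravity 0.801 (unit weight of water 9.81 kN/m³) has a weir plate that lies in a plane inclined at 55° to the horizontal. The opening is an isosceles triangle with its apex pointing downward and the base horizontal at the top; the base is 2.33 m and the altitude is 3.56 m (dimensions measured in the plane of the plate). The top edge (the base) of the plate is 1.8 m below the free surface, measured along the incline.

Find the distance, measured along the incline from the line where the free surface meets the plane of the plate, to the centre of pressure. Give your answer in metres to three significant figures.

y_p = 3.22 m

γ = 0.801 × 9.81 = 7.85781 kN/m³.
Let θ = 55° be the plate's angle to the horizontal; measure y along the incline from where the plane meets the free surface. Vertical depth h = y·sinθ with sinθ = 0.819152.
With the apex down, the centroid sits h/3 = 3.56/3 = 1.18667 m below the base (the top edge), so y_c = 1.8 + 1.18667 = 2.98667 m and h_c = 2.98667 × 0.819152 = 2.44654 m.
A = ½ × 2.33 × 3.56 = 4.1474 m².
Resultant F = γ·h_c·A = 7.85781 × 2.44654 × 4.1474 = 79.7315 kN.
I_c = b·h³/36 = 2.33 × 3.56³/36 = 2.92014 m⁴.
Centre of pressure: y_p = y_c + I_c/(y_c·A) = 2.98667 + 2.92014/(2.98667 × 4.1474) = 2.98667 + 0.235744 = 3.22241 m along the plane.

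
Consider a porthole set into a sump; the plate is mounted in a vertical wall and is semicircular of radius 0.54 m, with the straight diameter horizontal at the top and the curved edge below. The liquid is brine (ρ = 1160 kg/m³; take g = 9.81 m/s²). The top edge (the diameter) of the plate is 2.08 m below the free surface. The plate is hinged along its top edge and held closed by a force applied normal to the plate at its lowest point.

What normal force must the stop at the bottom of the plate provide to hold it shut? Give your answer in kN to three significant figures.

γ = ρg = 1160 × 9.81 / 1000 = 11.3796 kN/m³.
The centroid of a semicircle lies 4r/(3π) = 0.229183 m from the diameter, here below the top edge, so the centroid depth is h_c = 2.08 + 0.229183 = 2.30918 m.
A = πr²/2 = π × 0.54²/2 = 0.458044 m².
Resultant F = γ·h_c·A = 11.3796 × 2.30918 × 0.458044 = 12.0363 kN.
I_c = (π/8 − 8/(9π))·r⁴ = 0.109757 × 0.54⁴ = 0.0093327 m⁴.
Centre of pressure: y_p = y_c + I_c/(y_c·A) = 2.30918 + 0.0093327/(2.30918 × 0.458044) = 2.30918 + 0.00882353 = 2.318 m along the plane.
The resultant acts 0.229183 + 0.00882353 = 0.238007 m (along the plate) below the hinge at the top edge, so the moment about the hinge is M = F × 0.238007 = 12.0363 × 0.238007 = 2.86472 kN·m.
A normal force at the bottom, 0.54 m from the hinge, must supply this moment: P = 2.86472/0.54 = 5.30504 kN.

P ≈ 5.31 kN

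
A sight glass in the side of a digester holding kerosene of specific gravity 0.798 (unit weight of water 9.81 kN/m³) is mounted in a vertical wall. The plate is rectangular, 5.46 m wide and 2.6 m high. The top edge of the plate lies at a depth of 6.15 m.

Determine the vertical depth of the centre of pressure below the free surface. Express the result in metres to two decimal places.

h_p = 7.53 m

γ = 0.798 × 9.81 = 7.82838 kN/m³.
The centroid lies 2.6/2 = 1.3 m below the top edge, so the centroid depth is h_c = 6.15 + 1.3 = 7.45 m.
A = 5.46 × 2.6 = 14.196 m².
Resultant F = γ·h_c·A = 7.82838 × 7.45 × 14.196 = 827.931 kN.
I_c = b·h³/12 = 5.46 × 2.6³/12 = 7.99708 m⁴.
Centre of pressure: y_p = y_c + I_c/(y_c·A) = 7.45 + 7.99708/(7.45 × 14.196) = 7.45 + 0.0756152 = 7.52562 m along the plane.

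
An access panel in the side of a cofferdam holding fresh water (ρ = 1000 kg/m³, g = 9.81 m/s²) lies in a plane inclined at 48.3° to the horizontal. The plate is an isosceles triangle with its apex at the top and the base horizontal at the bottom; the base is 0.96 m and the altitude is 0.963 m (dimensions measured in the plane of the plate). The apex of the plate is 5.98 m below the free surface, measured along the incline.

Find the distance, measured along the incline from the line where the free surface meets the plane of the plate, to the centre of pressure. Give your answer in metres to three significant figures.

y_p = 6.63 m

γ = ρg = 1000 × 9.81 = 9810 N/m³ = 9.81 kN/m³.
Let θ = 48.3° be the plate's angle to the horizontal; measure y along the incline from where the plane meets the free surface. Vertical depth h = y·sinθ with sinθ = 0.746638.
With the apex up, the centroid sits 2h/3 = 2 × 0.963/3 = 0.642 m below the apex, so y_c = 5.98 + 0.642 = 6.622 m and h_c = 6.622 × 0.746638 = 4.94424 m.
A = ½ × 0.96 × 0.963 = 0.46224 m².
Resultant F = γ·h_c·A = 9.81 × 4.94424 × 0.46224 = 22.42 kN.
I_c = b·h³/36 = 0.96 × 0.963³/36 = 0.0238148 m⁴.
Centre of pressure: y_p = y_c + I_c/(y_c·A) = 6.622 + 0.0238148/(6.622 × 0.46224) = 6.622 + 0.00778019 = 6.62978 m along the plane.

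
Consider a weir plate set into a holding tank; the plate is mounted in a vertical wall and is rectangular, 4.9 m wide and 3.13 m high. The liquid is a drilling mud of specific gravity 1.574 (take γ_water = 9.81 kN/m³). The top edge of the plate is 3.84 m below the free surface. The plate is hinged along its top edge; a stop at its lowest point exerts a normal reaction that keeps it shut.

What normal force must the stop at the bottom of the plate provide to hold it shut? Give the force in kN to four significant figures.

γ = 1.574 × 9.81 = 15.44094 kN/m³.
The centroid lies 3.13/2 = 1.565 m below the top edge, so the centroid depth is h_c = 3.84 + 1.565 = 5.405 m.
A = 4.9 × 3.13 = 15.337 m².
Resultant F = γ·h_c·A = 15.44094 × 5.405 × 15.337 = 1280 kN.
I_c = b·h³/12 = 4.9 × 3.13³/12 = 12.5213 m⁴.
Centre of pressure: y_p = y_c + I_c/(y_c·A) = 5.405 + 12.5213/(5.405 × 15.337) = 5.405 + 0.151047 = 5.55605 m along the plane.
The resultant acts 1.565 + 0.151047 = 1.71605 m (along the plate) below the hinge at the top edge, so the moment about the hinge is M = F × 1.71605 = 1280 × 1.71605 = 2196.54 kN·m.
A normal force at the bottom, 3.13 m from the hinge, must supply this moment: P = 2196.54/3.13 = 701.77 kN.

P ≈ 701.8 kN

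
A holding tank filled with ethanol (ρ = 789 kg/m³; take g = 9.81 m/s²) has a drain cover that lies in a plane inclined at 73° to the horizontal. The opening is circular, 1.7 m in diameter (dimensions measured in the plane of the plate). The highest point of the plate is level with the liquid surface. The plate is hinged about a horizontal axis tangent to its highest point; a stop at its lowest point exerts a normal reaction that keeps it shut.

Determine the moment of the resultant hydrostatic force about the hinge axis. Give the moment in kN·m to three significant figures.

M ≈ 15.2 kN·m

γ = ρg = 789 × 9.81 / 1000 = 7.74009 kN/m³.
Let θ = 73° be the plate's angle to the horizontal; measure y along the incline from where the plane meets the free surface. Vertical depth h = y·sinθ with sinθ = 0.956305.
The centroid is at the centre, 0.85 m below the top of the plate, so y_c = 0.85 m and h_c = 0.85 × 0.956305 = 0.812859 m.
A = π(0.85)² = 2.2698 m².
Resultant F = γ·h_c·A = 7.74009 × 0.812859 × 2.2698 = 14.2807 kN.
I_c = πr⁴/4 = π × 0.85⁴/4 = 0.409983 m⁴.
Centre of pressure: y_p = y_c + I_c/(y_c·A) = 0.85 + 0.409983/(0.85 × 2.2698) = 0.85 + 0.2125 = 1.0625 m along the plane.
The resultant acts 0.85 + 0.2125 = 1.0625 m (along the plate) below the hinge at the top edge, so the moment about the hinge is M = F × 1.0625 = 14.2807 × 1.0625 = 15.1732 kN·m.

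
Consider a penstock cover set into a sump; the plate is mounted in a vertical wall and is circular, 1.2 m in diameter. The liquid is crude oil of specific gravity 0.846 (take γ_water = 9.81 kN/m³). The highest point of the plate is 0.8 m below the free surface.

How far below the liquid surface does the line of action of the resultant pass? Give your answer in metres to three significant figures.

γ = 0.846 × 9.81 = 8.29926 kN/m³.
The centroid is at the centre, 0.6 m below the top of the plate, so the centroid depth is h_c = 0.8 + 0.6 = 1.4 m.
A = π(0.6)² = 1.13097 m².
Resultant F = γ·h_c·A = 8.29926 × 1.4 × 1.13097 = 13.1407 kN.
I_c = πr⁴/4 = π × 0.6⁴/4 = 0.101788 m⁴.
Centre of pressure: y_p = y_c + I_c/(y_c·A) = 1.4 + 0.101788/(1.4 × 1.13097) = 1.4 + 0.0642862 = 1.46429 m along the plane.

h_p = 1.46 m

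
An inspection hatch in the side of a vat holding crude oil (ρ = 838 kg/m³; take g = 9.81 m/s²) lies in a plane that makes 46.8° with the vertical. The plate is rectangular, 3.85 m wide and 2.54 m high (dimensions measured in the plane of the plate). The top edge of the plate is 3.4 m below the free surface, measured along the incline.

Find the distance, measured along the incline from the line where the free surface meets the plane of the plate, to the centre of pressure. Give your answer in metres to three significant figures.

γ = ρg = 838 × 9.81 / 1000 = 8.22078 kN/m³.
The plate makes 46.8° with the vertical, i.e. θ = 90° − 46.8° = 43.2° to the horizontal. Measuring y along the incline from the free-surface line, vertical depth h = y·sinθ with sinθ = 0.684547.
The centroid lies 2.54/2 = 1.27 m below the top edge, so y_c = 3.4 + 1.27 = 4.67 m and h_c = 4.67 × 0.684547 = 3.19683 m.
A = 3.85 × 2.54 = 9.779 m².
Resultant F = γ·h_c·A = 8.22078 × 3.19683 × 9.779 = 256.996 kN.
I_c = b·h³/12 = 3.85 × 2.54³/12 = 5.25752 m⁴.
Centre of pressure: y_p = y_c + I_c/(y_c·A) = 4.67 + 5.25752/(4.67 × 9.779) = 4.67 + 0.115125 = 4.78512 m along the plane.

y_p = 4.79 m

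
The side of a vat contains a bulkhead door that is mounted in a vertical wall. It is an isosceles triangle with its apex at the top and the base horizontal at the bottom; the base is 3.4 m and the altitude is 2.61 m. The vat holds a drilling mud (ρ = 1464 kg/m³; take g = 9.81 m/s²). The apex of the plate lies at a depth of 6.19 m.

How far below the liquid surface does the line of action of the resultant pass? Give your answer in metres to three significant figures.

h_p = 7.98 m

γ = ρg = 1464 × 9.81 / 1000 = 14.36184 kN/m³.
With the apex up, the centroid sits 2h/3 = 2 × 2.61/3 = 1.74 m below the apex, so the centroid depth is h_c = 6.19 + 1.74 = 7.93 m.
A = ½ × 3.4 × 2.61 = 4.437 m².
Resultant F = γ·h_c·A = 14.36184 × 7.93 × 4.437 = 505.327 kN.
I_c = b·h³/36 = 3.4 × 2.61³/36 = 1.67918 m⁴.
Centre of pressure: y_p = y_c + I_c/(y_c·A) = 7.93 + 1.67918/(7.93 × 4.437) = 7.93 + 0.0477238 = 7.97772 m along the plane.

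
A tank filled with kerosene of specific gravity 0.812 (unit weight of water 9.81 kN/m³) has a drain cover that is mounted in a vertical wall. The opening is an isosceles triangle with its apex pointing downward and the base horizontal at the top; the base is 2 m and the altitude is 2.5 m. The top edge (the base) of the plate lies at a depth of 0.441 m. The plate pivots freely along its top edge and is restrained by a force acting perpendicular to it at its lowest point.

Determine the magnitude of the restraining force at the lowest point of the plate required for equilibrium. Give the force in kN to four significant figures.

P ≈ 11.23 kN

γ = 0.812 × 9.81 = 7.96572 kN/m³.
With the apex down, the centroid sits h/3 = 2.5/3 = 0.833333 m below the base (the top edge), so the centroid depth is h_c = 0.441 + 0.833333 = 1.27433 m.
A = ½ × 2 × 2.5 = 2.5 m².
Resultant F = γ·h_c·A = 7.96572 × 1.27433 × 2.5 = 25.3774 kN.
I_c = b·h³/36 = 2 × 2.5³/36 = 0.868056 m⁴.
Centre of pressure: y_p = y_c + I_c/(y_c·A) = 1.27433 + 0.868056/(1.27433 × 2.5) = 1.27433 + 0.272474 = 1.5468 m along the plane.
The resultant acts 0.833333 + 0.272474 = 1.10581 m (along the plate) below the hinge at the top edge, so the moment about the hinge is M = F × 1.10581 = 25.3774 × 1.10581 = 28.0626 kN·m.
A normal force at the bottom, 2.5 m from the hinge, must supply this moment: P = 28.0626/2.5 = 11.225 kN.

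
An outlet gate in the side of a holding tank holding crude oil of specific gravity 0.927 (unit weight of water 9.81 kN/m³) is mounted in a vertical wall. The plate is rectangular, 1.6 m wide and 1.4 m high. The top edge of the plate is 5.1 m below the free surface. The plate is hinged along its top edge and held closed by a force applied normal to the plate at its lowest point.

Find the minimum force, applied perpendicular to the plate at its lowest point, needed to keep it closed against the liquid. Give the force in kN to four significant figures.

γ = 0.927 × 9.81 = 9.09387 kN/m³.
The centroid lies 1.4/2 = 0.7 m below the top edge, so the centroid depth is h_c = 5.1 + 0.7 = 5.8 m.
A = 1.6 × 1.4 = 2.24 m².
Resultant F = γ·h_c·A = 9.09387 × 5.8 × 2.24 = 118.148 kN.
I_c = b·h³/12 = 1.6 × 1.4³/12 = 0.365867 m⁴.
Centre of pressure: y_p = y_c + I_c/(y_c·A) = 5.8 + 0.365867/(5.8 × 2.24) = 5.8 + 0.0281609 = 5.82816 m along the plane.
The resultant acts 0.7 + 0.0281609 = 0.728161 m (along the plate) below the hinge at the top edge, so the moment about the hinge is M = F × 0.728161 = 118.148 × 0.728161 = 86.0308 kN·m.
A normal force at the bottom, 1.4 m from the hinge, must supply this moment: P = 86.0308/1.4 = 61.4506 kN.

P ≈ 61.45 kN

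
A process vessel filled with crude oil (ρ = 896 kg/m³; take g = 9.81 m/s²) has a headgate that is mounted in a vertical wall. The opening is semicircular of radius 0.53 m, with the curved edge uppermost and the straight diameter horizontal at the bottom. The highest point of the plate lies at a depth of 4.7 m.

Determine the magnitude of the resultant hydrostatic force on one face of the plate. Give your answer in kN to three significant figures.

γ = ρg = 896 × 9.81 / 1000 = 8.78976 kN/m³.
The centroid lies 4r/(3π) = 0.224939 m above the diameter, so r − 4r/(3π) = 0.53 − 0.224939 = 0.305061 m below the topmost point, so the centroid depth is h_c = 4.7 + 0.305061 = 5.00506 m.
A = πr²/2 = π × 0.53²/2 = 0.441237 m².
Resultant F = γ·h_c·A = 8.78976 × 5.00506 × 0.441237 = 19.4115 kN.

F ≈ 19.4 kN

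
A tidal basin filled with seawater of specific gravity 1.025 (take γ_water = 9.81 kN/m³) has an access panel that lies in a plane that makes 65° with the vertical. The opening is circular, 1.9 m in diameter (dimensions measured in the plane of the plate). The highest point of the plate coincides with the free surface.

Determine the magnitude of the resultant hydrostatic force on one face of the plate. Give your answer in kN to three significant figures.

γ = 1.025 × 9.81 = 10.05525 kN/m³.
The plate makes 65° with the vertical, i.e. θ = 90° − 65° = 25° to the horizontal. Measuring y along the incline from the free-surface line, vertical depth h = y·sinθ with sinθ = 0.422618.
The centroid is at the centre, 0.95 m below the top of the plate, so y_c = 0.95 m and h_c = 0.95 × 0.422618 = 0.401487 m.
A = π(0.95)² = 2.83529 m².
Resultant F = γ·h_c·A = 10.05525 × 0.401487 × 2.83529 = 11.4462 kN.

F ≈ 11.4 kN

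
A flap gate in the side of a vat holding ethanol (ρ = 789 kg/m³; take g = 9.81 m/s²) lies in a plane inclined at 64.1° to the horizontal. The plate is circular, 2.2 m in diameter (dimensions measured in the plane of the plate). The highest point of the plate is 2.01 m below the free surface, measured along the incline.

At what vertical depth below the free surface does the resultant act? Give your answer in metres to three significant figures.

γ = ρg = 789 × 9.81 / 1000 = 7.74009 kN/m³.
Let θ = 64.1° be the plate's angle to the horizontal; measure y along the incline from where the plane meets the free surface. Vertical depth h = y·sinθ with sinθ = 0.899558.
The centroid is at the centre, 1.1 m below the top of the plate, so y_c = 2.01 + 1.1 = 3.11 m and h_c = 3.11 × 0.899558 = 2.79763 m.
A = π(1.1)² = 3.80133 m².
Resultant F = γ·h_c·A = 7.74009 × 2.79763 × 3.80133 = 82.3137 kN.
I_c = πr⁴/4 = π × 1.1⁴/4 = 1.1499 m⁴.
Centre of pressure: y_p = y_c + I_c/(y_c·A) = 3.11 + 1.1499/(3.11 × 3.80133) = 3.11 + 0.0972667 = 3.20727 m along the plane.
Vertically, h_p = y_p·sinθ = 3.20727 × 0.899558 = 2.88513 m.

h_p = 2.89 m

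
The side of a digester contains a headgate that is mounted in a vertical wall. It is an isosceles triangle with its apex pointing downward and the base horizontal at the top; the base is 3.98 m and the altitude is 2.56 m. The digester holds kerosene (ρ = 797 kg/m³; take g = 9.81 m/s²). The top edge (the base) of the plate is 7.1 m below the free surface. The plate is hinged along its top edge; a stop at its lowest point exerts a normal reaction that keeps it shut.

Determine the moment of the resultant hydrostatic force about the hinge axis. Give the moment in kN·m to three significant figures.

γ = ρg = 797 × 9.81 / 1000 = 7.81857 kN/m³.
With the apex down, the centroid sits h/3 = 2.56/3 = 0.853333 m below the base (the top edge), so the centroid depth is h_c = 7.1 + 0.853333 = 7.95333 m.
A = ½ × 3.98 × 2.56 = 5.0944 m².
Resultant F = γ·h_c·A = 7.81857 × 7.95333 × 5.0944 = 316.788 kN.
I_c = b·h³/36 = 3.98 × 2.56³/36 = 1.85481 m⁴.
Centre of pressure: y_p = y_c + I_c/(y_c·A) = 7.95333 + 1.85481/(7.95333 × 5.0944) = 7.95333 + 0.0457781 = 7.99911 m along the plane.
The resultant acts 0.853333 + 0.0457781 = 0.899111 m (along the plate) below the hinge at the top edge, so the moment about the hinge is M = F × 0.899111 = 316.788 × 0.899111 = 284.828 kN·m.

M ≈ 285 kN·m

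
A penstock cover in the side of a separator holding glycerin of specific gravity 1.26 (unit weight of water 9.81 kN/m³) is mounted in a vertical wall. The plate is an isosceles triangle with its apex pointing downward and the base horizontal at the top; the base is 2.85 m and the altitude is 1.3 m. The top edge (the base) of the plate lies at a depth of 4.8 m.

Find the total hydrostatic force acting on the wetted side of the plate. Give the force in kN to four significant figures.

γ = 1.26 × 9.81 = 12.3606 kN/m³.
With the apex down, the centroid sits h/3 = 1.3/3 = 0.433333 m below the base (the top edge), so the centroid depth is h_c = 4.8 + 0.433333 = 5.23333 m.
A = ½ × 2.85 × 1.3 = 1.8525 m².
Resultant F = γ·h_c·A = 12.3606 × 5.23333 × 1.8525 = 119.833 kN.

F ≈ 119.8 kN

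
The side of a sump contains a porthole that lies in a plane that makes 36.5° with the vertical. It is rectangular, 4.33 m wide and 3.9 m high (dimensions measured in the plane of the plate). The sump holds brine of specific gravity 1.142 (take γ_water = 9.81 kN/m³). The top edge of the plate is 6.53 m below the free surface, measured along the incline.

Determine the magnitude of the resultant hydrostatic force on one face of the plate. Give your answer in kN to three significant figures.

F ≈ 1290 kN

γ = 1.142 × 9.81 = 11.20302 kN/m³.
The plate makes 36.5° with the vertical, i.e. θ = 90° − 36.5° = 53.5° to the horizontal. Measuring y along the incline from the free-surface line, vertical depth h = y·sinθ with sinθ = 0.803857.
The centroid lies 3.9/2 = 1.95 m below the top edge, so y_c = 6.53 + 1.95 = 8.48 m and h_c = 8.48 × 0.803857 = 6.81671 m.
A = 4.33 × 3.9 = 16.887 m².
Resultant F = γ·h_c·A = 11.20302 × 6.81671 × 16.887 = 1289.62 kN.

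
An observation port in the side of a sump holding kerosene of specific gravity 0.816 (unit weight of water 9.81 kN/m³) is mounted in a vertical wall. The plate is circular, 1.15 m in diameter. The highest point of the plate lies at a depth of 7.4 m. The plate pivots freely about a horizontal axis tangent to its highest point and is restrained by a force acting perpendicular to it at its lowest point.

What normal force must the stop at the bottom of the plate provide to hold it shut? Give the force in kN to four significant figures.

γ = 0.816 × 9.81 = 8.00496 kN/m³.
The centroid is at the centre, 0.575 m below the top of the plate, so the centroid depth is h_c = 7.4 + 0.575 = 7.975 m.
A = π(0.575)² = 1.03869 m².
Resultant F = γ·h_c·A = 8.00496 × 7.975 × 1.03869 = 66.3095 kN.
I_c = πr⁴/4 = π × 0.575⁴/4 = 0.0858541 m⁴.
Centre of pressure: y_p = y_c + I_c/(y_c·A) = 7.975 + 0.0858541/(7.975 × 1.03869) = 7.975 + 0.0103644 = 7.98536 m along the plane.
The resultant acts 0.575 + 0.0103644 = 0.585364 m (along the plate) below the hinge at the top edge, so the moment about the hinge is M = F × 0.585364 = 66.3095 × 0.585364 = 38.8152 kN·m.
A normal force at the bottom, 1.15 m from the hinge, must supply this moment: P = 38.8152/1.15 = 33.7523 kN.

P ≈ 33.75 kN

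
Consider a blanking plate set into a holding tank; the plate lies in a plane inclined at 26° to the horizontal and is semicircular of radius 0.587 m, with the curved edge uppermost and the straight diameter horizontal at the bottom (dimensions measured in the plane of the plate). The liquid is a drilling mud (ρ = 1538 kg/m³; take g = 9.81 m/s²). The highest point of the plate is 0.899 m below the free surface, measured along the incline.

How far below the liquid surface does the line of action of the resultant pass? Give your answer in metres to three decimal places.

h_p = 0.551 m

γ = ρg = 1538 × 9.81 / 1000 = 15.08778 kN/m³.
Let θ = 26° be the plate's angle to the horizontal; measure y along the incline from where the plane meets the free surface. Vertical depth h = y·sinθ with sinθ = 0.438371.
The centroid lies 4r/(3π) = 0.249131 m above the diameter, so r − 4r/(3π) = 0.587 − 0.249131 = 0.337869 m below the topmost point, so y_c = 0.899 + 0.337869 = 1.23687 m and h_c = 1.23687 × 0.438371 = 0.542208 m.
A = πr²/2 = π × 0.587²/2 = 0.541248 m².
Resultant F = γ·h_c·A = 15.08778 × 0.542208 × 0.541248 = 4.4278 kN.
I_c = (π/8 − 8/(9π))·r⁴ = 0.109757 × 0.587⁴ = 0.0130312 m⁴.
Centre of pressure: y_p = y_c + I_c/(y_c·A) = 1.23687 + 0.0130312/(1.23687 × 0.541248) = 1.23687 + 0.0194654 = 1.25634 m along the plane.
Vertically, h_p = y_p·sinθ = 1.25634 × 0.438371 = 0.550743 m.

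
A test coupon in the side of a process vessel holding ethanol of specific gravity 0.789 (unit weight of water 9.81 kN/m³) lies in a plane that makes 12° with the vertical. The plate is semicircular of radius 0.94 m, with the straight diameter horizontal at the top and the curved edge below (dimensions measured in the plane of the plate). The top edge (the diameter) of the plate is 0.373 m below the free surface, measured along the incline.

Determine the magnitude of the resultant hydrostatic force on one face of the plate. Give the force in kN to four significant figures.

γ = 0.789 × 9.81 = 7.74009 kN/m³.
The plate makes 12° with the vertical, i.e. θ = 90° − 12° = 78° to the horizontal. Measuring y along the incline from the free-surface line, vertical depth h = y·sinθ with sinθ = 0.978148.
The centroid of a semicircle lies 4r/(3π) = 0.398948 m from the diameter, here below the top edge, so y_c = 0.373 + 0.398948 = 0.771948 m and h_c = 0.771948 × 0.978148 = 0.755079 m.
A = πr²/2 = π × 0.94²/2 = 1.38796 m².
Resultant F = γ·h_c·A = 7.74009 × 0.755079 × 1.38796 = 8.11176 kN.

F ≈ 8.112 kN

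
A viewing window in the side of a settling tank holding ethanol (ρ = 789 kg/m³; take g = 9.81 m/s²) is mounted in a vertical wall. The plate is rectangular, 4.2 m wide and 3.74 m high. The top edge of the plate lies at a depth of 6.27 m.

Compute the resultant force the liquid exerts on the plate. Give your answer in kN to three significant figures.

γ = ρg = 789 × 9.81 / 1000 = 7.74009 kN/m³.
The centroid lies 3.74/2 = 1.87 m below the top edge, so the centroid depth is h_c = 6.27 + 1.87 = 8.14 m.
A = 4.2 × 3.74 = 15.708 m².
Resultant F = γ·h_c·A = 7.74009 × 8.14 × 15.708 = 989.672 kN.

F ≈ 990 kN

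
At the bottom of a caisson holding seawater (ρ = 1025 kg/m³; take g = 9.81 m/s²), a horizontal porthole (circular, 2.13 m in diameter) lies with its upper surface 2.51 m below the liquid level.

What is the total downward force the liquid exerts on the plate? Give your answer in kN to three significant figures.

F ≈ 89.9 kN

γ = ρg = 1025 × 9.81 / 1000 = 10.05525 kN/m³.
The plate is horizontal, so pressure is uniform at p = γ·h = 10.05525 × 2.51 = 25.2387 kN/m².
A = π(1.065)² = 3.56327 m².
F = p·A = 25.2387 × 3.56327 = 89.9323 kN.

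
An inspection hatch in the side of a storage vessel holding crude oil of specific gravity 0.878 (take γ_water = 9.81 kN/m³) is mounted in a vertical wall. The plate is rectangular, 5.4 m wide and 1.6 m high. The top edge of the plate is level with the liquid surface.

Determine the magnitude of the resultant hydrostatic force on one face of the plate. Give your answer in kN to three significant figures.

F ≈ 59.5 kN

γ = 0.878 × 9.81 = 8.61318 kN/m³.
The centroid lies 1.6/2 = 0.8 m below the top edge, so the centroid depth is h_c = 0.8 m.
A = 5.4 × 1.6 = 8.64 m².
Resultant F = γ·h_c·A = 8.61318 × 0.8 × 8.64 = 59.5343 kN.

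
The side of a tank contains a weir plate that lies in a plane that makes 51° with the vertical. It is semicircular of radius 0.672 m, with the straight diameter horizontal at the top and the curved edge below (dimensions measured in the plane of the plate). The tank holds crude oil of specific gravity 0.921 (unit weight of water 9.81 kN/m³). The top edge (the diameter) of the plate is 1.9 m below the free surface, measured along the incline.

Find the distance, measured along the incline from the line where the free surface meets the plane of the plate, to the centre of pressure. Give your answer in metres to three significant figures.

y_p = 2.20 m

γ = 0.921 × 9.81 = 9.03501 kN/m³.
The plate makes 51° with the vertical, i.e. θ = 90° − 51° = 39° to the horizontal. Measuring y along the incline from the free-surface line, vertical depth h = y·sinθ with sinθ = 0.629320.
The centroid of a semicircle lies 4r/(3π) = 0.285206 m from the diameter, here below the top edge, so y_c = 1.9 + 0.285206 = 2.18521 m and h_c = 2.18521 × 0.629320 = 1.3752 m.
A = πr²/2 = π × 0.672²/2 = 0.709346 m².
Resultant F = γ·h_c·A = 9.03501 × 1.3752 × 0.709346 = 8.81359 kN.
I_c = (π/8 − 8/(9π))·r⁴ = 0.109757 × 0.672⁴ = 0.0223825 m⁴.
Centre of pressure: y_p = y_c + I_c/(y_c·A) = 2.18521 + 0.0223825/(2.18521 × 0.709346) = 2.18521 + 0.0144397 = 2.19965 m along the plane.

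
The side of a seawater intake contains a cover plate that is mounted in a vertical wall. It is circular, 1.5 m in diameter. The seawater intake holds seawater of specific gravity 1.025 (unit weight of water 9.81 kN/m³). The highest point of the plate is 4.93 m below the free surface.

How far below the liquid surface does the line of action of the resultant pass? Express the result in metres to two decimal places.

h_p = 5.70 m

γ = 1.025 × 9.81 = 10.05525 kN/m³.
The centroid is at the centre, 0.75 m below the top of the plate, so the centroid depth is h_c = 4.93 + 0.75 = 5.68 m.
A = π(0.75)² = 1.76715 m².
Resultant F = γ·h_c·A = 10.05525 × 5.68 × 1.76715 = 100.929 kN.
I_c = πr⁴/4 = π × 0.75⁴/4 = 0.248505 m⁴.
Centre of pressure: y_p = y_c + I_c/(y_c·A) = 5.68 + 0.248505/(5.68 × 1.76715) = 5.68 + 0.0247579 = 5.70476 m along the plane.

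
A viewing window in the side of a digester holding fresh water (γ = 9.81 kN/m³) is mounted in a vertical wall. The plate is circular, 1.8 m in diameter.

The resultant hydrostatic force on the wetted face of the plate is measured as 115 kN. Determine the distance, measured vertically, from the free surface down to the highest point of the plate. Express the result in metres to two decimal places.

γ = 9.81 kN/m³.
A = π(0.9)² = 2.54469 m².
From F = γ·h_c·A, the centroid depth is h_c = 115/(9.81 × 2.54469) = 4.60674 m.
The centroid is at the centre, 0.9 m below the top of the plate, so the highest point sits at h_top = 4.60674 − 0.9 = 3.70674 m below the surface.

d_top ≈ 3.71 m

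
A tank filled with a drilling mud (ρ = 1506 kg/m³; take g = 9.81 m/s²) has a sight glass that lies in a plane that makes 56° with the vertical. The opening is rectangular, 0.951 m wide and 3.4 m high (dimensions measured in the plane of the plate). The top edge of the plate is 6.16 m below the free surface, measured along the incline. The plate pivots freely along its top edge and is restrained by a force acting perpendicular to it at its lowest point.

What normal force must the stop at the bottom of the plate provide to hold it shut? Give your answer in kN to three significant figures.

γ = ρg = 1506 × 9.81 / 1000 = 14.77386 kN/m³.
The plate makes 56° with the vertical, i.e. θ = 90° − 56° = 34° to the horizontal. Measuring y along the incline from the free-surface line, vertical depth h = y·sinθ with sinθ = 0.559193.
The centroid lies 3.4/2 = 1.7 m below the top edge, so y_c = 6.16 + 1.7 = 7.86 m and h_c = 7.86 × 0.559193 = 4.39526 m.
A = 0.951 × 3.4 = 3.2334 m².
Resultant F = γ·h_c·A = 14.77386 × 4.39526 × 3.2334 = 209.961 kN.
I_c = b·h³/12 = 0.951 × 3.4³/12 = 3.11484 m⁴.
Centre of pressure: y_p = y_c + I_c/(y_c·A) = 7.86 + 3.11484/(7.86 × 3.2334) = 7.86 + 0.122561 = 7.98256 m along the plane.
The resultant acts 1.7 + 0.122561 = 1.82256 m (along the plate) below the hinge at the top edge, so the moment about the hinge is M = F × 1.82256 = 209.961 × 1.82256 = 382.667 kN·m.
A normal force at the bottom, 3.4 m from the hinge, must supply this moment: P = 382.667/3.4 = 112.549 kN.

P ≈ 113 kN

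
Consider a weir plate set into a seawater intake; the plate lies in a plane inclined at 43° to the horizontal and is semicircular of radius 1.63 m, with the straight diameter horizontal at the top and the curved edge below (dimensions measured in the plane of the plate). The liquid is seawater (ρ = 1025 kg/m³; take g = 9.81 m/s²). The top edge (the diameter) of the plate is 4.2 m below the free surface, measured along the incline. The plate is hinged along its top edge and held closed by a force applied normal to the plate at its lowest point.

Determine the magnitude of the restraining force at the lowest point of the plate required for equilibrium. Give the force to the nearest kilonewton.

P ≈ 63 kN

γ = ρg = 1025 × 9.81 / 1000 = 10.05525 kN/m³.
Let θ = 43° be the plate's angle to the horizontal; measure y along the incline from where the plane meets the free surface. Vertical depth h = y·sinθ with sinθ = 0.681998.
The centroid of a semicircle lies 4r/(3π) = 0.691793 m from the diameter, here below the top edge, so y_c = 4.2 + 0.691793 = 4.89179 m and h_c = 4.89179 × 0.681998 = 3.33619 m.
A = πr²/2 = π × 1.63²/2 = 4.17345 m².
Resultant F = γ·h_c·A = 10.05525 × 3.33619 × 4.17345 = 140.003 kN.
I_c = (π/8 − 8/(9π))·r⁴ = 0.109757 × 1.63⁴ = 0.774788 m⁴.
Centre of pressure: y_p = y_c + I_c/(y_c·A) = 4.89179 + 0.774788/(4.89179 × 4.17345) = 4.89179 + 0.0379507 = 4.92974 m along the plane.
The resultant acts 0.691793 + 0.0379507 = 0.729744 m (along the plate) below the hinge at the top edge, so the moment about the hinge is M = F × 0.729744 = 140.003 × 0.729744 = 102.166 kN·m.
A normal force at the bottom, 1.63 m from the hinge, must supply this moment: P = 102.166/1.63 = 62.6785 kN.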